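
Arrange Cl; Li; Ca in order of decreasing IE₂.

The second ionization energy removes an electron from the +1 ion. For each element: Cl⁺ still has 6 valence electrons; Li⁺ is the bare [He] core; Ca⁺ still has 1 valence electron.
Pulling an electron out of a noble-gas core costs far more than removing a remaining valence electron, so Li sits at the high end of IE_2.
Valence configurations: Cl⁺ [Ne]3s²3p⁴, Ca⁺ [Ar]4s¹.
The numbers (kJ/mol): Cl 2298, Li 7298, Ca 1145.
Putting it together, IE_2: Ca < Cl < Li.

Li > Cl > Ca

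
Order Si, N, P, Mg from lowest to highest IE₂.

After 1 electron has been removed, what remains? Si⁺ still has 3 valence electrons; N⁺ still has 4 valence electrons; P⁺ still has 4 valence electrons; Mg⁺ still has 1 valence electron.
All are still removing valence electrons, so compare the +1 ions as you would atoms: IE_2 generally rises across a period (higher Z_eff) and falls down a group (larger shell), subject to the usual subshell exceptions.
Valence configurations: Si⁺ [Ne]3s²3p¹, N⁺ [He]2s²2p², P⁺ [Ne]3s²3p², Mg⁺ [Ne]3s¹.
Tabulated IE_2 (kJ/mol): Si 1577, N 2856, P 1907, Mg 1451.
Hence IE_2: Mg < Si < P < N.

Mg < Si < P < N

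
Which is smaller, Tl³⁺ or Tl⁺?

Tl³⁺

Both ions have Z = 81 protons, but Tl³⁺ has lost more electrons, so its remaining electrons feel a larger effective nuclear charge per electron and are pulled in more tightly.
Higher positive charge → smaller ion, so Tl⁺ > Tl³⁺.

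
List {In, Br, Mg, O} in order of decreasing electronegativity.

O, Br, In, Mg

O is in period 2, group 16; Mg is in period 3, group 2; Br is in period 4, group 17; In is in period 5, group 13.
Atoms toward the upper right of the periodic table pull bonding electrons most strongly.
Neither a single period nor a single group — weigh both effects.
In > Mg: period and group pull opposite ways; the across-period shift dominates (1.78 vs 1.31).
Br > In: both effects reinforce here, so Br is clearly the higher of the two.
O > Br: period and group pull opposite ways; the down-group shift dominates (3.44 vs 2.96).
Tabulated electronegativity (Pauling): O 3.44, Mg 1.31, Br 2.96, In 1.78.
So from highest to lowest: O > Br > In > Mg.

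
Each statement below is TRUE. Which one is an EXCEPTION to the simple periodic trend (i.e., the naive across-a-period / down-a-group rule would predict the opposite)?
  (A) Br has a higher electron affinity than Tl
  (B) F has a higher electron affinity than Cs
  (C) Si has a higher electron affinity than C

(C)

The general trend: electron affinity increases across a period and decreases down a group.
(A) Br (period 4, group 17) vs Tl (period 6, group 13): the stated order agrees with the simple trend.
(B) F (period 2, group 17) vs Cs (period 6, group 1): the stated order agrees with the simple trend.
(C) Si (period 3, group 14) vs C (period 2, group 14): the stated order contradicts the simple trend.
The exception is (C): Si's larger, more diffuse 3p orbitals accept an added electron slightly more readily than C's compact 2p.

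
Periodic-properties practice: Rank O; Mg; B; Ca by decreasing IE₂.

After 1 electron has been removed, what remains? O⁺ still has 5 valence electrons; Mg⁺ still has 1 valence electron; B⁺ still has 2 valence electrons; Ca⁺ still has 1 valence electron.
All are still removing valence electrons, so compare the +1 ions as you would atoms: IE_2 generally rises across a period (higher Z_eff) and falls down a group (larger shell), subject to the usual subshell exceptions.
Valence configurations: O⁺ [He]2s²2p³, Mg⁺ [Ne]3s¹, B⁺ [He]2s², Ca⁺ [Ar]4s¹.
Approximate IE_2 values (kJ/mol): O 3388, Mg 1451, B 2427, Ca 1145.
Overall IE_2 order: Ca < Mg < B < O.

O > B > Mg > Ca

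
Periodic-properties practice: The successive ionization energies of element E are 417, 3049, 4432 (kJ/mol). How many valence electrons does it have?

Look for the largest jump between consecutive ionization energies: IE2/IE1 ≈ 7.3, far larger than any earlier ratio.
That jump marks the point where a core electron is being removed. So the atom has 1 valence electron.

1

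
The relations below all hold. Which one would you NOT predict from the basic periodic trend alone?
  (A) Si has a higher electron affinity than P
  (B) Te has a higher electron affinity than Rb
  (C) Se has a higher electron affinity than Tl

The general trend: electron affinity increases across a period and decreases down a group.
(A) Si (period 3, group 14) vs P (period 3, group 15): the stated order contradicts the simple trend.
(B) Te (period 5, group 16) vs Rb (period 5, group 1): the stated order agrees with the simple trend.
(C) Se (period 4, group 16) vs Tl (period 6, group 13): the stated order agrees with the simple trend.
The exception is (A): adding an electron to P's half-filled 3p³ is unfavourable, so Si (3p²) has the more exothermic EA.

(A)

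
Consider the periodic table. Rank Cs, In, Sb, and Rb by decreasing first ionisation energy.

Sb > In > Rb > Cs

IE₁ increases left→right with effective nuclear charge and decreases top→bottom as the valence shell moves farther out.
Neither a single period nor a single group — weigh both effects.
Rb > Cs: they share group 1; the group trend gives Rb the larger value.
In > Rb: both are in period 5; the period trend gives In the larger value.
Sb > In: both are in period 5; the period trend gives Sb the larger value.
Tabulated first ionization energy (kJ/mol): Rb 403, In 558, Sb 831, Cs 376.
So from highest to lowest: Sb > In > Rb > Cs.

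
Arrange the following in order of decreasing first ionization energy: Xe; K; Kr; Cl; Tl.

Cl is in period 3, group 17; K is in period 4, group 1; Kr is in period 4, group 18; Xe is in period 5, group 18; Tl is in period 6, group 13.
Removing the outermost electron gets harder across a period and easier down a group.
Neither a single period nor a single group — weigh both effects.
Tl > K: period and group pull opposite ways; the across-period shift dominates (589 vs 419 kJ/mol).
Xe > Tl: relative to Tl, both the across-period and down-group shifts push Xe's first ionization energy up.
Cl > Xe: the two effects oppose for this pair; the down-group effect wins (1251 vs 1170 kJ/mol).
Kr > Cl: period and group pull opposite ways; the across-period shift dominates (1351 vs 1251 kJ/mol).
Tabulated first ionization energy (kJ/mol): Cl 1251, K 419, Kr 1351, Xe 1170, Tl 589.
So from highest to lowest: Kr > Cl > Xe > Tl > K.

Kr > Cl > Xe > Tl > K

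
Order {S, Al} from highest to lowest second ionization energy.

Consider each +1 ion: S⁺ still has 5 valence electrons; Al⁺ still has 2 valence electrons.
All are still removing valence electrons, so compare the +1 ions as you would atoms: IE_2 generally rises across a period (higher Z_eff) and falls down a group (larger shell), subject to the usual subshell exceptions.
Valence configurations: S⁺ [Ne]3s²3p³, Al⁺ [Ne]3s².
Tabulated IE_2 (kJ/mol): S 2252, Al 1817.
Overall IE_2 order: Al < S.

S > Al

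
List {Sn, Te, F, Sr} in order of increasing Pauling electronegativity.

Sr < Sn < Te < F

F is in period 2, group 17; Sr is in period 5, group 2; Sn is in period 5, group 14; Te is in period 5, group 16.
Atoms toward the upper right of the periodic table pull bonding electrons most strongly.
Here both period and group differ, so the two effects have to be weighed against each other.
Sn > Sr: Sn lies to the right of Sr in period 5, so the across-period effect alone puts Sn higher.
Te > Sn: both are in period 5; the period trend gives Te the larger value.
F > Te: both effects reinforce here, so F is clearly the higher of the two.
Approximate values (Pauling): F 3.98, Sr 0.95, Sn 1.96, Te 2.10.
So from lowest to highest: Sr < Sn < Te < F.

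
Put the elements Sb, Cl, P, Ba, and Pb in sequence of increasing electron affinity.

P is in period 3, group 15; Cl is in period 3, group 17; Sb is in period 5, group 15; Ba is in period 6, group 2; Pb is in period 6, group 14.
Atoms with high Z_eff and room in the valence shell (especially the halogens) have the most exothermic electron affinities.
Neither a single period nor a single group — weigh both effects.
Pb > Ba: both are in period 6; the period trend gives Pb the larger value.
P > Pb: relative to Pb, both the across-period and down-group shifts push P's electron affinity up.
Sb > P: this pair runs against the simple trend — see the exception note.
Cl > Sb: both effects reinforce here, so Cl is clearly the higher of the two.
Note the exception: Sb has a higher electron affinity than P, contrary to the simple trend — both are half-filled np³, but the pairing/repulsion penalty for the added electron shrinks as the p orbitals become larger and more diffuse down the group, and for Sb that outweighs the weaker nuclear attraction.
For reference (kJ/mol): P 72, Cl 349, Sb 103, Ba 14, Pb 35.
So from lowest to highest: Ba < Pb < P < Sb < Cl.

Ba < Pb < P < Sb < Cl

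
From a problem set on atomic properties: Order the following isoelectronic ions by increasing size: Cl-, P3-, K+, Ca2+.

Ca2+, K+, Cl-, P3-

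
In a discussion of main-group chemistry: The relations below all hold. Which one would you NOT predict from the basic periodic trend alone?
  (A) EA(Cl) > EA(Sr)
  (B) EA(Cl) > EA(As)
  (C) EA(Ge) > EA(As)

(C)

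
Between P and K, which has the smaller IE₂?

The second ionization energy removes an electron from the +1 ion. For each element: P⁺ still has 4 valence electrons; K⁺ is the bare [Ar] core.
Pulling an electron out of a noble-gas core costs far more than removing a remaining valence electron, so K sits at the high end of IE_2.
Tabulated IE_2 (kJ/mol): P 1907, K 3052.
Hence IE_2: P < K.

P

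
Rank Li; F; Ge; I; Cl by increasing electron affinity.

Li is in period 2, group 1; F is in period 2, group 17; Cl is in period 3, group 17; Ge is in period 4, group 14; I is in period 5, group 17.
Electron affinity generally becomes more exothermic across a period toward the halogens and less exothermic down a group.
These span different periods and groups, so the two trends combine.
Ge > Li: the two effects oppose for this pair; the across-period effect wins (119 vs 60 kJ/mol).
I > Ge: the two effects oppose for this pair; the across-period effect wins (295 vs 119 kJ/mol).
F > I: F sits above I in group 17, so the down-group effect alone puts F higher.
Cl > F: this pair runs against the simple trend — see the exception note.
Note the exception: Cl has a higher electron affinity than F, contrary to the simple trend — F's small 2p subshell makes the incoming electron feel strong e⁻–e⁻ repulsion, so Cl actually releases more energy on gaining an electron.
For reference (kJ/mol): Li 60, F 328, Cl 349, Ge 119, I 295.
So from lowest to highest: Li < Ge < I < F < Cl.

Li, Ge, I, F, Cl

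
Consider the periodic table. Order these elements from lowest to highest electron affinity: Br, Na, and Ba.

Ba < Na < Br

Electron affinity generally becomes more exothermic across a period toward the halogens and less exothermic down a group.
Here both period and group differ, so the two effects have to be weighed against each other.
Na > Ba: the two effects oppose for this pair; the down-group effect wins (53 vs 14 kJ/mol).
Br > Na: the two effects oppose for this pair; the across-period effect wins (325 vs 53 kJ/mol).
For reference (kJ/mol): Na 53, Br 325, Ba 14.
So from lowest to highest: Ba < Na < Br.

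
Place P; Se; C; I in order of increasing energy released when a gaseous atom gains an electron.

P < C < Se < I

C is in period 2, group 14; P is in period 3, group 15; Se is in period 4, group 16; I is in period 5, group 17.
Adding an electron releases more energy for atoms nearer the top right (short of the noble gases).
A diagonal step moves right (one effect) and down (the opposite effect) at once.
C > P: the two effects oppose for this pair; the down-group effect wins (122 vs 72 kJ/mol).
Se > C: the two effects oppose for this pair; the across-period effect wins (195 vs 122 kJ/mol).
I > Se: period and group pull opposite ways; the across-period shift dominates (295 vs 195 kJ/mol).
Tabulated electron affinity (kJ/mol): C 122, P 72, Se 195, I 295.
So from lowest to highest: P < C < Se < I.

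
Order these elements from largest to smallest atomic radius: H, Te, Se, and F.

Te > Se > F > H

Moving right in a period, electrons are added to the same shell under a stronger nuclear pull, so atoms get smaller; moving down, a new shell is opened and atoms get larger.
These span different periods and groups, so the two trends combine.
F > H: period and group pull opposite ways; the down-group shift dominates (64 vs 32 pm).
Se > F: relative to F, both the across-period and down-group shifts push Se's atomic radius up.
Te > Se: Te sits below Se in group 16, so the down-group effect alone puts Te larger.
For reference (pm): H 32, F 64, Se 116, Te 136.
So from largest to smallest: Te > Se > F > H.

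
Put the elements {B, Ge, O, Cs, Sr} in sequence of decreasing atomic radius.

Radius decreases left→right (rising Z_eff, same n) and increases top→bottom (higher n).
Here both period and group differ, so the two effects have to be weighed against each other.
B > O: B lies to the left of O in period 2, so the across-period effect alone puts B larger.
Ge > B: the two effects oppose for this pair; the down-group effect wins (121 vs 85 pm).
Sr > Ge: relative to Ge, both the across-period and down-group shifts push Sr's atomic radius up.
Cs > Sr: both effects reinforce here, so Cs is clearly the larger of the two.
Tabulated atomic radius (pm): B 85, O 63, Ge 121, Sr 185, Cs 232.
So from largest to smallest: Cs > Sr > Ge > B > O.

Cs, Sr, Ge, B, O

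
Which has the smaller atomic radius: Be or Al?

Radius decreases left→right (rising Z_eff, same n) and increases top→bottom (higher n).
A diagonal step moves right (one effect) and down (the opposite effect) at once.
Al > Be: period and group pull opposite ways; the down-group shift dominates (126 vs 102 pm).
Tabulated atomic radius (pm): Be 102, Al 126.
So Be has the smaller atomic radius (Be < Al).

Be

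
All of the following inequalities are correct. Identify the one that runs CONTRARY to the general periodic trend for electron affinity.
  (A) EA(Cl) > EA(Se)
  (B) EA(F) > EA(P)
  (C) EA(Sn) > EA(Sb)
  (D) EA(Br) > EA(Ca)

(C)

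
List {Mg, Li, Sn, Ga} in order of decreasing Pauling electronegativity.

Sn, Ga, Mg, Li

Smaller atoms with higher effective nuclear charge are more electronegative.
A diagonal step moves right (one effect) and down (the opposite effect) at once.
Mg > Li: the two effects oppose for this pair; the across-period effect wins (1.31 vs 0.98).
Ga > Mg: the two effects oppose for this pair; the across-period effect wins (1.81 vs 1.31).
Sn > Ga: period and group pull opposite ways; the across-period shift dominates (1.96 vs 1.81).
For reference (Pauling): Li 0.98, Mg 1.31, Ga 1.81, Sn 1.96.
So from highest to lowest: Sn > Ga > Mg > Li.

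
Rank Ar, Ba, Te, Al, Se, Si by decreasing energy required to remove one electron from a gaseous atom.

Ar > Se > Te > Si > Al > Ba

Removing the outermost electron gets harder across a period and easier down a group.
Here both period and group differ, so the two effects have to be weighed against each other.
Al > Ba: both effects reinforce here, so Al is clearly the higher of the two.
Si > Al: Si lies to the right of Al in period 3, so the across-period effect alone puts Si higher.
Te > Si: the two effects oppose for this pair; the across-period effect wins (869 vs 786 kJ/mol).
Se > Te: Se sits above Te in group 16, so the down-group effect alone puts Se higher.
Ar > Se: both effects reinforce here, so Ar is clearly the higher of the two.
Approximate values (kJ/mol): Al 578, Si 786, Ar 1521, Se 941, Te 869, Ba 503.
So from highest to lowest: Ar > Se > Te > Si > Al > Ba.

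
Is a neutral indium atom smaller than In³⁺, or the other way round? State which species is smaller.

In³⁺

Forming In³⁺ removes 3 electrons from In. Fewer electrons for the same nuclear charge means less shielding and a higher Z_eff on the remaining electrons, and for main-group metals the entire outer shell is lost.
A cation is smaller than its parent atom: In³⁺ < In.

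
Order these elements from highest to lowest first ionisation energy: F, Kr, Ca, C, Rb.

Across a period the outer electron is held more tightly (higher IE₁); down a group it sits in a higher shell, more shielded, and comes off more easily.
Here both period and group differ, so the two effects have to be weighed against each other.
Ca > Rb: both effects reinforce here, so Ca is clearly the higher of the two.
C > Ca: both effects reinforce here, so C is clearly the higher of the two.
Kr > C: the two effects oppose for this pair; the across-period effect wins (1351 vs 1086 kJ/mol).
F > Kr: the two effects oppose for this pair; the down-group effect wins (1681 vs 1351 kJ/mol).
For reference (kJ/mol): C 1086, F 1681, Ca 590, Kr 1351, Rb 403.
So from highest to lowest: F > Kr > C > Ca > Rb.

F > Kr > C > Ca > Rb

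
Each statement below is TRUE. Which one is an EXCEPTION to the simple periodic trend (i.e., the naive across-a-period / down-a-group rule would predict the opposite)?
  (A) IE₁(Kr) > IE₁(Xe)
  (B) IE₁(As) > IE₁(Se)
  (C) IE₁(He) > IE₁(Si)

The general trend: first ionisation energy increases across a period and decreases down a group.
(A) Kr (period 4, group 18) vs Xe (period 5, group 18): the stated order agrees with the simple trend.
(B) As (period 4, group 15) vs Se (period 4, group 16): the stated order contradicts the simple trend.
(C) He (period 1, group 18) vs Si (period 3, group 14): the stated order agrees with the simple trend.
The exception is (B): Se (4p⁴) ionizes more easily than half-filled As (4p³).

(B)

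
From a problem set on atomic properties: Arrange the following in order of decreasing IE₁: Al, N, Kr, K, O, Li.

N, Kr, O, Al, Li, K

Li is in period 2, group 1; N is in period 2, group 15; O is in period 2, group 16; Al is in period 3, group 13; K is in period 4, group 1; Kr is in period 4, group 18.
IE₁ increases left→right with effective nuclear charge and decreases top→bottom as the valence shell moves farther out.
These span different periods and groups, so the two trends combine.
Li > K: they share group 1; the group trend gives Li the larger value.
Al > Li: the two effects oppose for this pair; the across-period effect wins (578 vs 520 kJ/mol).
O > Al: relative to Al, both the across-period and down-group shifts push O's first ionization energy up.
Kr > O: period and group pull opposite ways; the across-period shift dominates (1351 vs 1314 kJ/mol).
N > Kr: the two effects oppose for this pair; the down-group effect wins (1402 vs 1351 kJ/mol).
Note the exception: N has a higher first ionization energy than O, contrary to the simple trend — pairing an electron in O's 2p⁴ costs repulsion energy, so O ionizes more easily than half-filled N (2p³).
For reference (kJ/mol): Li 520, N 1402, O 1314, Al 578, K 419, Kr 1351.
So from highest to lowest: N > Kr > O > Al > Li > K.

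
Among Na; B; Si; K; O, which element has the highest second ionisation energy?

Na

The second ionization energy removes an electron from the +1 ion. For each element: Na⁺ is the bare [Ne] core; B⁺ still has 2 valence electrons; Si⁺ still has 3 valence electrons; K⁺ is the bare [Ar] core; O⁺ still has 5 valence electrons.
Usually core removal costs more than valence removal, but here the competition is close: a tightly held n=2 valence electron can cost more to remove than an n=3 core electron, so the actual values have to decide it.
Valence configurations: B⁺ [He]2s², Si⁺ [Ne]3s²3p¹, O⁺ [He]2s²2p³.
Tabulated IE_2 (kJ/mol): Na 4562, B 2427, Si 1577, K 3052, O 3388.
Overall IE_2 order: Si < B < K < O < Na.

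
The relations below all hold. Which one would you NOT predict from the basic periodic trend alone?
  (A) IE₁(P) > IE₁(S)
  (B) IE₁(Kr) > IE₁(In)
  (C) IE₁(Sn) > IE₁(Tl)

(A)

The general trend: IE₁ increases across a period and decreases down a group.
(A) P (period 3, group 15) vs S (period 3, group 16): the stated order contradicts the simple trend.
(B) Kr (period 4, group 18) vs In (period 5, group 13): the stated order agrees with the simple trend.
(C) Sn (period 5, group 14) vs Tl (period 6, group 13): the stated order agrees with the simple trend.
The exception is (A): S (3p⁴) ionizes more easily than half-filled P (3p³) because the paired 3p electron in S is pushed out by e⁻–e⁻ repulsion.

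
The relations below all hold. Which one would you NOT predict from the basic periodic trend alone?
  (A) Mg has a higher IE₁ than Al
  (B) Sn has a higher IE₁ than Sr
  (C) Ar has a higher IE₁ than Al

The general trend: IE₁ increases across a period and decreases down a group.
(A) Mg (period 3, group 2) vs Al (period 3, group 13): the stated order contradicts the simple trend.
(B) Sn (period 5, group 14) vs Sr (period 5, group 2): the stated order agrees with the simple trend.
(C) Ar (period 3, group 18) vs Al (period 3, group 13): the stated order agrees with the simple trend.
The exception is (A): Al's single 3p electron is easier to remove than one from Mg's filled 3s².

(A)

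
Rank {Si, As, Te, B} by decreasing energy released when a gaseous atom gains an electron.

Te, Si, As, B

B is in period 2, group 13; Si is in period 3, group 14; As is in period 4, group 15; Te is in period 5, group 16.
Adding an electron releases more energy for atoms nearer the top right (short of the noble gases).
These sit on a diagonal, where the across-period and down-group effects partly cancel.
As > B: the two effects oppose for this pair; the across-period effect wins (78 vs 27 kJ/mol).
Si > As: the two effects oppose for this pair; the down-group effect wins (134 vs 78 kJ/mol).
Te > Si: period and group pull opposite ways; the across-period shift dominates (190 vs 134 kJ/mol).
For reference (kJ/mol): B 27, Si 134, As 78, Te 190.
So from highest to lowest: Te > Si > As > B.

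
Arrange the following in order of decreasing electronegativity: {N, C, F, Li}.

Li is in period 2, group 1; C is in period 2, group 14; N is in period 2, group 15; F is in period 2, group 17.
EN rises left→right (higher Z_eff, smaller atoms) and falls top→bottom (larger, more shielded atoms).
All lie in period 2, so electronegativity increases left to right.
So from highest to lowest: F > N > C > Li.

F > N > C > Li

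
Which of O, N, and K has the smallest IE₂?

N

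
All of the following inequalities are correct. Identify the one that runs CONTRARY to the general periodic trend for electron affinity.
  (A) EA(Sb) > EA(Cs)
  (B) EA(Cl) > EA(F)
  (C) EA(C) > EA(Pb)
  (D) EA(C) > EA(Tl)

(B)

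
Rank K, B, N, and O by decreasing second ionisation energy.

O > K > N > B

The second ionization energy removes an electron from the +1 ion. For each element: K⁺ is the bare [Ar] core; B⁺ still has 2 valence electrons; N⁺ still has 4 valence electrons; O⁺ still has 5 valence electrons.
Usually core removal costs more than valence removal, but here the competition is close: a tightly held n=2 valence electron can cost more to remove than an n=3 core electron, so the actual values have to decide it.
Valence configurations: B⁺ [He]2s², N⁺ [He]2s²2p², O⁺ [He]2s²2p³.
Approximate IE_2 values (kJ/mol): K 3052, B 2427, N 2856, O 3388.
Overall IE_2 order: B < N < K < O.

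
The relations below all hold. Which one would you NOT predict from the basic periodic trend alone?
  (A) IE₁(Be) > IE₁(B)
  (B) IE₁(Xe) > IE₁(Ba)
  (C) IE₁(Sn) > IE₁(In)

The general trend: IE₁ increases across a period and decreases down a group.
(A) Be (period 2, group 2) vs B (period 2, group 13): the stated order contradicts the simple trend.
(B) Xe (period 5, group 18) vs Ba (period 6, group 2): the stated order agrees with the simple trend.
(C) Sn (period 5, group 14) vs In (period 5, group 13): the stated order agrees with the simple trend.
The exception is (A): removing B's lone 2p electron is easier than breaking Be's filled 2s².

(A)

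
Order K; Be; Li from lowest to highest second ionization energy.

IE_2 is the cost of taking one more electron from the +1 cation: K⁺ is the bare [Ar] core; Be⁺ still has 1 valence electron; Li⁺ is the bare [He] core.
Core electrons are held far more tightly than valence electrons, so K and Li top the IE_2 order.
The numbers (kJ/mol): K 3052, Be 1757, Li 7298.
So the second ionization energies run Be < K < Li.

Be, K, Li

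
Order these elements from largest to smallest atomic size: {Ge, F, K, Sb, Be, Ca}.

K, Ca, Sb, Ge, Be, F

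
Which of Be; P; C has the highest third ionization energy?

The third ionization energy removes an electron from the +2 ion. For each element: Be²⁺ is the bare [He] core; P²⁺ still has 3 valence electrons; C²⁺ still has 2 valence electrons.
Pulling an electron out of a noble-gas core costs far more than removing a remaining valence electron, so Be sits at the high end of IE_3.
Valence configurations: P²⁺ [Ne]3s²3p¹, C²⁺ [He]2s².
Approximate IE_3 values (kJ/mol): Be 14849, P 2914, C 4620.
Putting it together, IE_3: P < C < Be.

Be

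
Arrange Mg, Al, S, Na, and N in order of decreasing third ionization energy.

Mg > Na > N > S > Al

IE_3 is the cost of taking one more electron from the +2 cation: Mg²⁺ is the bare [Ne] core; Al²⁺ still has 1 valence electron; S²⁺ still has 4 valence electrons; Na²⁺ is already 1 electron into the core; N²⁺ still has 3 valence electrons.
Breaking into a closed-shell core is much more expensive than removing a leftover valence electron — Na and Mg have the largest IE_3 here.
Valence configurations: Al²⁺ [Ne]3s¹, S²⁺ [Ne]3s²3p², N²⁺ [He]2s²2p¹.
Approximate IE_3 values (kJ/mol): Mg 7733, Al 2745, S 3357, Na 6910, N 4578.
Putting it together, IE_3: Al < S < N < Na < Mg.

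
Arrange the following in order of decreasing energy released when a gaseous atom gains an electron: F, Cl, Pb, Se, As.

Cl, F, Se, As, Pb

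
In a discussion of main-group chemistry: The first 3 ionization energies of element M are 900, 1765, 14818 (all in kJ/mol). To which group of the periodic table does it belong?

Group 2

Look for the largest jump between consecutive ionization energies: IE3/IE2 ≈ 8.4, far larger than any earlier ratio.
That jump marks the point where a core electron is being removed. So the atom has 2 valence electrons.
A main-group element with 2 valence electrons is in group 2.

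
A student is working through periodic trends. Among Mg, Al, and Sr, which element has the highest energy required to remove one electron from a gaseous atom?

Mg is in period 3, group 2; Al is in period 3, group 13; Sr is in period 5, group 2.
First ionization energy rises across a period (greater Z_eff holds electrons more tightly) and falls down a group (valence electrons are farther from the nucleus).
These span different periods and groups, so the two trends combine.
Al > Sr: relative to Sr, both the across-period and down-group shifts push Al's first ionization energy up.
Mg > Al: this pair runs against the simple trend — see the exception note.
Note the exception: Mg has a higher first ionization energy than Al, contrary to the simple trend — Al's single 3p electron is easier to remove than one from Mg's filled 3s².
For reference (kJ/mol): Mg 738, Al 578, Sr 550.
The highest energy required to remove one electron from a gaseous atom among these belongs to Mg.

Mg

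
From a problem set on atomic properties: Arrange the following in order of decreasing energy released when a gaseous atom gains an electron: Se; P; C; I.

I > Se > C > P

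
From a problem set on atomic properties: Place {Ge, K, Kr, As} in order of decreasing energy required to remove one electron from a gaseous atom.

Kr > As > Ge > K

First ionization energy rises across a period (greater Z_eff holds electrons more tightly) and falls down a group (valence electrons are farther from the nucleus).
All lie in period 4, so first ionization energy increases left to right.
So from highest to lowest: Kr > As > Ge > K.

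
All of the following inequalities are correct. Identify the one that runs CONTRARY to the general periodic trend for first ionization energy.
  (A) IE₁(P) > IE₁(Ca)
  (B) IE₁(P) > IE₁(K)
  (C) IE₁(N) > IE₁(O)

(C)

The general trend: first ionization energy increases across a period and decreases down a group.
(A) P (period 3, group 15) vs Ca (period 4, group 2): the stated order agrees with the simple trend.
(B) P (period 3, group 15) vs K (period 4, group 1): the stated order agrees with the simple trend.
(C) N (period 2, group 15) vs O (period 2, group 16): the stated order contradicts the simple trend.
The exception is (C): pairing an electron in O's 2p⁴ costs repulsion energy, so O ionizes more easily than half-filled N (2p³).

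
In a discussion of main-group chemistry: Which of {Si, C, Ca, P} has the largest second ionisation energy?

The second ionization energy removes an electron from the +1 ion. For each element: Si⁺ still has 3 valence electrons; C⁺ still has 3 valence electrons; Ca⁺ still has 1 valence electron; P⁺ still has 4 valence electrons.
All are still removing valence electrons, so compare the +1 ions as you would atoms: IE_2 generally rises across a period (higher Z_eff) and falls down a group (larger shell), subject to the usual subshell exceptions.
Valence configurations: Si⁺ [Ne]3s²3p¹, C⁺ [He]2s²2p¹, Ca⁺ [Ar]4s¹, P⁺ [Ne]3s²3p².
The numbers (kJ/mol): Si 1577, C 2353, Ca 1145, P 1907.
Hence IE_2: Ca < Si < P < C.

C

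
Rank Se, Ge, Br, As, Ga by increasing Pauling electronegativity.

Ga < Ge < As < Se < Br

Smaller atoms with higher effective nuclear charge are more electronegative.
All lie in period 4, so electronegativity increases left to right.
So from lowest to highest: Ga < Ge < As < Se < Br.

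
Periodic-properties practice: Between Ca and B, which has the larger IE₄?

The fourth ionization energy removes an electron from the +3 ion. For each element: Ca³⁺ is already 1 electron into the core; B³⁺ is the bare [He] core.
All of these are removing an electron from a noble-gas core or deeper; the smaller core (lower principal quantum number) is held far more tightly, and within a period the higher nuclear charge binds the same core more tightly.
Tabulated IE_4 (kJ/mol): Ca 6491, B 25026.
Putting it together, IE_4: Ca < B.

B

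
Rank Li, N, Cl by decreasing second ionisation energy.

Li > N > Cl

Consider each +1 ion: Li⁺ is the bare [He] core; N⁺ still has 4 valence electrons; Cl⁺ still has 6 valence electrons.
Core electrons are held far more tightly than valence electrons, so Li tops the IE_2 order.
Valence configurations: N⁺ [He]2s²2p², Cl⁺ [Ne]3s²3p⁴.
Approximate IE_2 values (kJ/mol): Li 7298, N 2856, Cl 2298.
So the second ionization energies run Cl < N < Li.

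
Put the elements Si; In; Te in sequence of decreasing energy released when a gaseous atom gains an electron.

Te > Si > In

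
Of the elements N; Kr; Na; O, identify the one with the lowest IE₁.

First ionization energy rises across a period (greater Z_eff holds electrons more tightly) and falls down a group (valence electrons are farther from the nucleus).
Here both period and group differ, so the two effects have to be weighed against each other.
O > Na: both effects reinforce here, so O is clearly the higher of the two.
Kr > O: the two effects oppose for this pair; the across-period effect wins (1351 vs 1314 kJ/mol).
N > Kr: the two effects oppose for this pair; the down-group effect wins (1402 vs 1351 kJ/mol).
Note the exception: N has a higher first ionization energy than O, contrary to the simple trend — pairing an electron in O's 2p⁴ costs repulsion energy, so O ionizes more easily than half-filled N (2p³).
Tabulated first ionization energy (kJ/mol): N 1402, O 1314, Na 496, Kr 1351.
The lowest IE₁ among these belongs to Na.

Na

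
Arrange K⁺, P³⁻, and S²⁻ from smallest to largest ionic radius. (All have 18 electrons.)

K⁺ < S²⁻ < P³⁻

All of these have 18 electrons, so size is governed by nuclear charge alone: the more protons, the stronger the pull on the same electron cloud, and the smaller the ion.
Nuclear charges: K⁺ (Z=19), S²⁻ (Z=16), P³⁻ (Z=15).
Smallest to largest: K⁺ < S²⁻ < P³⁻.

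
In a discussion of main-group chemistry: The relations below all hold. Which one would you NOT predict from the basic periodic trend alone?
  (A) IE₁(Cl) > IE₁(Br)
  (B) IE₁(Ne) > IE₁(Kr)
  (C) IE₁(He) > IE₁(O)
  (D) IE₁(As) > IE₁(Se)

(D)

The general trend: first ionisation energy increases across a period and decreases down a group.
(A) Cl (period 3, group 17) vs Br (period 4, group 17): the stated order agrees with the simple trend.
(B) Ne (period 2, group 18) vs Kr (period 4, group 18): the stated order agrees with the simple trend.
(C) He (period 1, group 18) vs O (period 2, group 16): the stated order agrees with the simple trend.
(D) As (period 4, group 15) vs Se (period 4, group 16): the stated order contradicts the simple trend.
The exception is (D): Se (4p⁴) ionizes more easily than half-filled As (4p³).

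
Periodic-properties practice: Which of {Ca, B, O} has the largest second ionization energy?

IE_2 is the cost of taking one more electron from the +1 cation: Ca⁺ still has 1 valence electron; B⁺ still has 2 valence electrons; O⁺ still has 5 valence electrons.
All are still removing valence electrons, so compare the +1 ions as you would atoms: IE_2 generally rises across a period (higher Z_eff) and falls down a group (larger shell), subject to the usual subshell exceptions.
Valence configurations: Ca⁺ [Ar]4s¹, B⁺ [He]2s², O⁺ [He]2s²2p³.
Approximate IE_2 values (kJ/mol): Ca 1145, B 2427, O 3388.
Putting it together, IE_2: Ca < B < O.

O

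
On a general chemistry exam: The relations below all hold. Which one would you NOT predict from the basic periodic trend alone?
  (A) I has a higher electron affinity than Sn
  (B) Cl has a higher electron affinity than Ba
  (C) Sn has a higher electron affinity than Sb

(C)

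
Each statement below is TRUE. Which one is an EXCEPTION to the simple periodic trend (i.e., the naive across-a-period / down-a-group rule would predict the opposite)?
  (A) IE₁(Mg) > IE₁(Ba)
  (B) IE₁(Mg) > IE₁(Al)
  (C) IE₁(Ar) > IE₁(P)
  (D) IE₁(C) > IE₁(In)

The general trend: IE₁ increases across a period and decreases down a group.
(A) Mg (period 3, group 2) vs Ba (period 6, group 2): the stated order agrees with the simple trend.
(B) Mg (period 3, group 2) vs Al (period 3, group 13): the stated order contradicts the simple trend.
(C) Ar (period 3, group 18) vs P (period 3, group 15): the stated order agrees with the simple trend.
(D) C (period 2, group 14) vs In (period 5, group 13): the stated order agrees with the simple trend.
The exception is (B): Al's single 3p electron is easier to remove than one from Mg's filled 3s².

(B)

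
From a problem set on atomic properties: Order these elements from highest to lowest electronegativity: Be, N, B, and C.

N > C > B > Be

EN rises left→right (higher Z_eff, smaller atoms) and falls top→bottom (larger, more shielded atoms).
All lie in period 2, so electronegativity increases left to right.
So from highest to lowest: N > C > B > Be.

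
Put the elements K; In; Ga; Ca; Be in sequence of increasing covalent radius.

Moving right in a period, electrons are added to the same shell under a stronger nuclear pull, so atoms get smaller; moving down, a new shell is opened and atoms get larger.
Neither a single period nor a single group — weigh both effects.
Ga > Be: period and group pull opposite ways; the down-group shift dominates (124 vs 102 pm).
In > Ga: they share group 13; the group trend gives In the larger value.
Ca > In: the two effects oppose for this pair; the across-period effect wins (171 vs 142 pm).
K > Ca: both are in period 4; the period trend gives K the larger value.
Tabulated atomic radius (pm): Be 102, K 196, Ca 171, Ga 124, In 142.
So from smallest to largest: Be < Ga < In < Ca < K.

Be < Ga < In < Ca < K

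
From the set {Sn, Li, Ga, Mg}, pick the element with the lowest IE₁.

Li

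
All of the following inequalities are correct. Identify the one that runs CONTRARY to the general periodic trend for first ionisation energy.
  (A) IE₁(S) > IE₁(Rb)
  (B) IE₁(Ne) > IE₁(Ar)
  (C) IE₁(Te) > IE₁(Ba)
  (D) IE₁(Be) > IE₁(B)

The general trend: first ionisation energy increases across a period and decreases down a group.
(A) S (period 3, group 16) vs Rb (period 5, group 1): the stated order agrees with the simple trend.
(B) Ne (period 2, group 18) vs Ar (period 3, group 18): the stated order agrees with the simple trend.
(C) Te (period 5, group 16) vs Ba (period 6, group 2): the stated order agrees with the simple trend.
(D) Be (period 2, group 2) vs B (period 2, group 13): the stated order contradicts the simple trend.
The exception is (D): removing B's lone 2p electron is easier than breaking Be's filled 2s².

(D)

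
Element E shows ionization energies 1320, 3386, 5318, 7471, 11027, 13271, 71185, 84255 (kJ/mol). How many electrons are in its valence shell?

Look for the largest jump between consecutive ionization energies: IE7/IE6 ≈ 5.4, far larger than any earlier ratio.
That jump marks the point where a core electron is being removed. So the atom has 6 valence electrons.

6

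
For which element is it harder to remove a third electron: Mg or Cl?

Mg

IE_3 is the cost of taking one more electron from the +2 cation: Mg²⁺ is the bare [Ne] core; Cl²⁺ still has 5 valence electrons.
Pulling an electron out of a noble-gas core costs far more than removing a remaining valence electron, so Mg sits at the high end of IE_3.
Approximate IE_3 values (kJ/mol): Mg 7733, Cl 3822.
So the third ionization energies run Cl < Mg.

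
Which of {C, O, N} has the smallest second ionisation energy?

After 1 electron has been removed, what remains? C⁺ still has 3 valence electrons; O⁺ still has 5 valence electrons; N⁺ still has 4 valence electrons.
All are still removing valence electrons, so compare the +1 ions as you would atoms: IE_2 generally rises across a period (higher Z_eff) and falls down a group (larger shell), subject to the usual subshell exceptions.
Valence configurations: C⁺ [He]2s²2p¹, O⁺ [He]2s²2p³, N⁺ [He]2s²2p².
Approximate IE_2 values (kJ/mol): C 2353, O 3388, N 2856.
Putting it together, IE_2: C < N < O.

C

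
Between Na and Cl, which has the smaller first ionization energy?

Na

Removing the outermost electron gets harder across a period and easier down a group.
All lie in period 3, so first ionization energy increases left to right.
So Na has the smaller first ionization energy (Na < Cl).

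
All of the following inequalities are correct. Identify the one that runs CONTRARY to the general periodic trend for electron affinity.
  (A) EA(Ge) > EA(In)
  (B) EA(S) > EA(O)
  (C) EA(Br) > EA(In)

(B)

The general trend: electron affinity increases across a period and decreases down a group.
(A) Ge (period 4, group 14) vs In (period 5, group 13): the stated order agrees with the simple trend.
(B) S (period 3, group 16) vs O (period 2, group 16): the stated order contradicts the simple trend.
(C) Br (period 4, group 17) vs In (period 5, group 13): the stated order agrees with the simple trend.
The exception is (B): the compact 2p subshell of O repels the added electron more than S's larger 3p does.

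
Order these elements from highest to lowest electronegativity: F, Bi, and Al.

F, Bi, Al

Atoms toward the upper right of the periodic table pull bonding electrons most strongly.
These span different periods and groups, so the two trends combine.
Bi > Al: period and group pull opposite ways; the across-period shift dominates (2.02 vs 1.61).
F > Bi: relative to Bi, both the across-period and down-group shifts push F's electronegativity up.
Approximate values (Pauling): F 3.98, Al 1.61, Bi 2.02.
So from highest to lowest: F > Bi > Al.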